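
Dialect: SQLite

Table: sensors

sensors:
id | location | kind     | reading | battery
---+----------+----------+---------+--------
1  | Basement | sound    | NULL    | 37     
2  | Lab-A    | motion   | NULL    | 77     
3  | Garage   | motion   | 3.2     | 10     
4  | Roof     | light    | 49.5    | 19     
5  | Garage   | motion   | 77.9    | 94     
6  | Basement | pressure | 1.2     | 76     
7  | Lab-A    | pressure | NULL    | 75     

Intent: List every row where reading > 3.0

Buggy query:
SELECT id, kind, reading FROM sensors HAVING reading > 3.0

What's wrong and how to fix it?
Bug: HAVING filters the output of aggregation, but this query has no GROUP BY and no aggregate functions, so SQLite rejects it (HAVING clause on a non-aggregate query); the condition here is per row

Fix: Replace HAVING with WHERE since the condition applies to individual rows

Corrected query:
SELECT id, kind, reading FROM sensors WHERE reading > 3.0

Result:
id | kind   | reading
---+--------+--------
3  | motion | 3.2    
4  | light  | 49.5   
5  | motion | 77.9   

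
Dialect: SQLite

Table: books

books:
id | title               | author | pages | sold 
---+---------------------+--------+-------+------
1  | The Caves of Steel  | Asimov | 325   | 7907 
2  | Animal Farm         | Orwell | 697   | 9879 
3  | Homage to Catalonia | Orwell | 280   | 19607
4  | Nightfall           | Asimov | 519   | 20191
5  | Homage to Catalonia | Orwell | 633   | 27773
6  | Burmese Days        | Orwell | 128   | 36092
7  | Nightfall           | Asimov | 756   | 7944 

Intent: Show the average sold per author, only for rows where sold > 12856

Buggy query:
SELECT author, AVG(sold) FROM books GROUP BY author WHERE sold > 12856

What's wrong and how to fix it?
Bug: Row-level WHERE must come before GROUP BY in the clause order

Fix: Place WHERE between FROM and GROUP BY

Corrected query:
SELECT author, AVG(sold) FROM books WHERE sold > 12856 GROUP BY author

Result:
author | AVG(sold)
-------+----------
Asimov | 20191    
Orwell | 27824    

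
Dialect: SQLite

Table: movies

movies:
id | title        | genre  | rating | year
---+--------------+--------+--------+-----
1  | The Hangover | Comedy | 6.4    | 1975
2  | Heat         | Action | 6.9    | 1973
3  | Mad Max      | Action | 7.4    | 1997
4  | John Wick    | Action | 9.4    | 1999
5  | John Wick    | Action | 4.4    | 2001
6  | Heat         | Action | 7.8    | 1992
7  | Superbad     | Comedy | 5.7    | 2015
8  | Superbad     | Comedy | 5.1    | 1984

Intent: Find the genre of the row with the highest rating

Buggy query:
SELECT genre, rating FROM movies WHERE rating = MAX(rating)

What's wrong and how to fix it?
Bug: WHERE is evaluated per row; an aggregate over the whole table isn't defined there

Fix: Wrap MAX in a scalar subquery so WHERE compares against a single value

Corrected query:
SELECT genre, rating FROM movies WHERE rating = (SELECT MAX(rating) FROM movies)

Result:
genre  | rating
-------+-------
Action | 9.4   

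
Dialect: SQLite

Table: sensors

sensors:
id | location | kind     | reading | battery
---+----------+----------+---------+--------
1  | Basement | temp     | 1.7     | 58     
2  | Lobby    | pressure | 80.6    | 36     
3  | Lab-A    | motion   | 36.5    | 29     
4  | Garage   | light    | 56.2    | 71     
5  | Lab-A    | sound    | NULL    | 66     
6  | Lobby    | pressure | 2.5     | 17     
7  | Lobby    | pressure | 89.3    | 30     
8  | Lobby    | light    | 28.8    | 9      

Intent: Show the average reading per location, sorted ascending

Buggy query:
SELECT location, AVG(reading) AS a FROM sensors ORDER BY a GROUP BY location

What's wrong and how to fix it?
Bug: ORDER BY appears before GROUP BY; SQL clause order requires GROUP BY first

Fix: Move ORDER BY to the end, after GROUP BY

Corrected query:
SELECT location, AVG(reading) AS a FROM sensors GROUP BY location ORDER BY a

Result:
location | a   
---------+-----
Basement | 1.7 
Lab-A    | 36.5
Lobby    | 50.3
Garage   | 56.2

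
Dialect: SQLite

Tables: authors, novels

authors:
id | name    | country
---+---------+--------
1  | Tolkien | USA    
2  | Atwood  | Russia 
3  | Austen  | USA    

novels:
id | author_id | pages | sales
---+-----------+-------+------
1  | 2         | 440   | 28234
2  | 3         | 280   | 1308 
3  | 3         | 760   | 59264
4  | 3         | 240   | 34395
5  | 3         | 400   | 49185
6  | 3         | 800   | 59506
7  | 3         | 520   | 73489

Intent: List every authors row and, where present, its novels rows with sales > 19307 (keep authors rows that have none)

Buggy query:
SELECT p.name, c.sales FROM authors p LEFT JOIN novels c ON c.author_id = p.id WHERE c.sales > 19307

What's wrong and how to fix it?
Bug: A WHERE condition on the right-hand table after LEFT JOIN drops unmatched parents

Fix: Move the right-table condition into the ON clause so unmatched parents are kept

Corrected query:
SELECT p.name, c.sales FROM authors p LEFT JOIN novels c ON c.author_id = p.id AND c.sales > 19307

Result:
name    | sales
--------+------
Tolkien | NULL 
Atwood  | 28234
Austen  | 34395
Austen  | 49185
Austen  | 59264
Austen  | 59506
Austen  | 73489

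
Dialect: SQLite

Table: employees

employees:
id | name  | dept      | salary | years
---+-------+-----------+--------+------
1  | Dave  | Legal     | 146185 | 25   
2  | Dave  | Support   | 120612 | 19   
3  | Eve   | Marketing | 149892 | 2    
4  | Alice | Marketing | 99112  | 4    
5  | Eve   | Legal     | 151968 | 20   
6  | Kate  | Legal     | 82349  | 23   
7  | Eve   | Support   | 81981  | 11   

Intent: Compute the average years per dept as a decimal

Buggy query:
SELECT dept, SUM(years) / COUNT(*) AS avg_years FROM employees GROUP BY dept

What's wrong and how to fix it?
Bug: Both operands are integers, so '/' performs integer division and truncates

Fix: Multiply by 1.0 (or CAST to REAL) to force floating-point division

Corrected query:
SELECT dept, SUM(years) * 1.0 / COUNT(*) AS avg_years FROM employees GROUP BY dept

Result:
dept      | avg_years
----------+----------
Legal     | 22.666667
Marketing | 3        
Support   | 15       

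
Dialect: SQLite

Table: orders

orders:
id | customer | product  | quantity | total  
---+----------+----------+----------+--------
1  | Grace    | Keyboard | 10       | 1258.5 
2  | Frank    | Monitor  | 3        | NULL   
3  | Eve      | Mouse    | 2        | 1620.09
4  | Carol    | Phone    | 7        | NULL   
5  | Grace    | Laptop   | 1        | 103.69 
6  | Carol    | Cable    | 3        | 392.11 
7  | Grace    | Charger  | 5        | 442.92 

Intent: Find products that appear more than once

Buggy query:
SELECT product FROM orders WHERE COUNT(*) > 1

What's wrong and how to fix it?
Bug: WHERE can't reference COUNT(*); aggregates are computed after WHERE

Fix: GROUP BY product, then filter groups with HAVING COUNT(*) > 1

Corrected query:
SELECT product FROM orders GROUP BY product HAVING COUNT(*) > 1

Result:
(no rows)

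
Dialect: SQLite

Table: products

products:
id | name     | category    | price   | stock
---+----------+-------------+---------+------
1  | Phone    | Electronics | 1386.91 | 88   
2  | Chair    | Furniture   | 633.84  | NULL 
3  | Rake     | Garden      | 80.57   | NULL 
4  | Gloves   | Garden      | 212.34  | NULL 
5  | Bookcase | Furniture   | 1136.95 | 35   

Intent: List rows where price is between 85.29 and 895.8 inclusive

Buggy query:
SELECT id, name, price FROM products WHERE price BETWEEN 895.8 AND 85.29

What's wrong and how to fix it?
Bug: The bounds are reversed; BETWEEN a AND b requires a <= b to match anything

Fix: Write BETWEEN 85.29 AND 895.8

Corrected query:
SELECT id, name, price FROM products WHERE price BETWEEN 85.29 AND 895.8

Result:
id | name   | price 
---+--------+-------
2  | Chair  | 633.84
4  | Gloves | 212.34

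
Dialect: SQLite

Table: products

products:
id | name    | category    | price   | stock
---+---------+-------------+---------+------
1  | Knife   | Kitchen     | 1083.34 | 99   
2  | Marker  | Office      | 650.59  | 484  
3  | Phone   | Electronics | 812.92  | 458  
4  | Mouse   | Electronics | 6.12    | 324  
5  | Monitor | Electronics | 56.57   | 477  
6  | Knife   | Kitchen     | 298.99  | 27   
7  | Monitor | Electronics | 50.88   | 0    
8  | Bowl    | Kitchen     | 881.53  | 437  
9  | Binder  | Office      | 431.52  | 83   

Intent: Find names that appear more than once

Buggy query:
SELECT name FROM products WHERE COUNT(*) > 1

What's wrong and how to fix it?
Bug: COUNT(*) is an aggregate and cannot be used in WHERE

Fix: Group first, then use HAVING for the count condition

Corrected query:
SELECT name FROM products GROUP BY name HAVING COUNT(*) > 1

Result:
name   
-------
Knife  
Monitor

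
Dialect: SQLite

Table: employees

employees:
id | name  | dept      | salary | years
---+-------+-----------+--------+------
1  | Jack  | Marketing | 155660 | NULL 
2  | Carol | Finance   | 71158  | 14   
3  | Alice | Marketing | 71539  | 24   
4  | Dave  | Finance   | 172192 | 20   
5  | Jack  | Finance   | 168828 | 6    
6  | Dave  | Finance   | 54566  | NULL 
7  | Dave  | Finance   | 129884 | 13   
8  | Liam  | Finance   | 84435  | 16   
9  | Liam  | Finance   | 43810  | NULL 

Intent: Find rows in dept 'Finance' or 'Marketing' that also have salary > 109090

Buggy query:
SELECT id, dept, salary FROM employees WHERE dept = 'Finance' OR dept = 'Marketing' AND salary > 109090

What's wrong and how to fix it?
Bug: Without parentheses, AND is evaluated before OR, so the salary filter only applies to the 'Marketing' branch

Fix: Group the OR with parentheses (or use IN), then AND the threshold

Corrected query:
SELECT id, dept, salary FROM employees WHERE (dept = 'Finance' OR dept = 'Marketing') AND salary > 109090

Result:
id | dept      | salary
---+-----------+-------
1  | Marketing | 155660
4  | Finance   | 172192
5  | Finance   | 168828
7  | Finance   | 129884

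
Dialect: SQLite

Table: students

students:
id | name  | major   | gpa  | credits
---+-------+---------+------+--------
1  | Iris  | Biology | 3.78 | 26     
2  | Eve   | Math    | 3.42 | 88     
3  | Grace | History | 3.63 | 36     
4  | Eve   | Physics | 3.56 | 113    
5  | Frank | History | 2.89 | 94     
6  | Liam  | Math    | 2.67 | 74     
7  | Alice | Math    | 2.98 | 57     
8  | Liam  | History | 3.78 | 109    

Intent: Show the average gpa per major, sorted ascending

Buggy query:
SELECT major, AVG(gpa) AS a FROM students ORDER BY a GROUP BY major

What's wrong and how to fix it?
Bug: ORDER BY appears before GROUP BY; SQL clause order requires GROUP BY first

Fix: Reorder: SELECT … FROM … GROUP BY … ORDER BY …

Corrected query:
SELECT major, AVG(gpa) AS a FROM students GROUP BY major ORDER BY a

Result:
major   | a       
--------+---------
Math    | 3.023333
History | 3.433333
Physics | 3.56    
Biology | 3.78    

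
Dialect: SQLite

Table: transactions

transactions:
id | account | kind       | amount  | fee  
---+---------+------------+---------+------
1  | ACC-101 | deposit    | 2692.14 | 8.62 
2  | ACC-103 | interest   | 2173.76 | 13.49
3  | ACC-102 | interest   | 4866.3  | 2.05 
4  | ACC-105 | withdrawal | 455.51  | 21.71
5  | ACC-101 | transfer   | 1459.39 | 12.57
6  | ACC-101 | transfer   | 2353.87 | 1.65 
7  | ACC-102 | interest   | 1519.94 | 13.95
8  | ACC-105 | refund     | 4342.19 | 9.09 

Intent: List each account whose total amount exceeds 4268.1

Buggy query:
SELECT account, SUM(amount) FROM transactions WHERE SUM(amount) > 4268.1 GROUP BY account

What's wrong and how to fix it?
Bug: Aggregate functions cannot appear in a WHERE clause

Fix: Use HAVING (which filters groups after aggregation) instead of WHERE

Corrected query:
SELECT account, SUM(amount) FROM transactions GROUP BY account HAVING SUM(amount) > 4268.1

Result:
account | SUM(amount)
--------+------------
ACC-101 | 6505.4     
ACC-102 | 6386.24    
ACC-105 | 4797.7     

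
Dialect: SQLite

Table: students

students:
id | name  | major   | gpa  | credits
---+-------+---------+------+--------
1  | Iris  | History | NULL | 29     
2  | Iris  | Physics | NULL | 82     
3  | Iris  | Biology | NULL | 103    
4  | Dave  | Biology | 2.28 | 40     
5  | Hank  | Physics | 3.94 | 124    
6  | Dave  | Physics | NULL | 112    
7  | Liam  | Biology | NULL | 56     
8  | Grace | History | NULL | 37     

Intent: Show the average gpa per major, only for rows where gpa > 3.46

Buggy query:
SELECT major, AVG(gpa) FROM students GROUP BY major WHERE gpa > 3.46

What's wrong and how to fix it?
Bug: Row-level WHERE must come before GROUP BY in the clause order

Fix: Place WHERE between FROM and GROUP BY

Corrected query:
SELECT major, AVG(gpa) FROM students WHERE gpa > 3.46 GROUP BY major

Result:
major   | AVG(gpa)
--------+---------
Physics | 3.94    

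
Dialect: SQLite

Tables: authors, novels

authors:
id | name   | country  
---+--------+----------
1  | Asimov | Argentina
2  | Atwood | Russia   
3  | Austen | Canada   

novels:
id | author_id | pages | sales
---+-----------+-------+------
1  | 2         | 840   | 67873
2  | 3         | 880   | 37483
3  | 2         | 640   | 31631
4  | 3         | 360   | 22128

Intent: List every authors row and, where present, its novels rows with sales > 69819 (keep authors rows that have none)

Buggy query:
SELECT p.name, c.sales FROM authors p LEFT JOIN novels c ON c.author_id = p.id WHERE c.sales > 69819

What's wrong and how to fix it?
Bug: A WHERE condition on the right-hand table after LEFT JOIN drops unmatched parents

Fix: Move the right-table condition into the ON clause so unmatched parents are kept

Corrected query:
SELECT p.name, c.sales FROM authors p LEFT JOIN novels c ON c.author_id = p.id AND c.sales > 69819

Result:
name   | sales
-------+------
Asimov | NULL 
Atwood | NULL 
Austen | NULL 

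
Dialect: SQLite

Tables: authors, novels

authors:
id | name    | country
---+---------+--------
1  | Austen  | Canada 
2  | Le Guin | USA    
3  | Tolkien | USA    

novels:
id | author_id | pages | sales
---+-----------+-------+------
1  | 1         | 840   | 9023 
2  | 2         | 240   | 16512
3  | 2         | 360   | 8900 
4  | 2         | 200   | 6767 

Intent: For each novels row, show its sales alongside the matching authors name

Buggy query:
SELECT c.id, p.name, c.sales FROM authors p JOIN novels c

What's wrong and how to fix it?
Bug: Missing join condition: each novels row is matched to all authors rows instead of just its own

Fix: Specify the join condition linking the foreign key to the parent id

Corrected query:
SELECT c.id, p.name, c.sales FROM authors p JOIN novels c ON c.author_id = p.id

Result:
id | name    | sales
---+---------+------
1  | Austen  | 9023 
2  | Le Guin | 16512
3  | Le Guin | 8900 
4  | Le Guin | 6767 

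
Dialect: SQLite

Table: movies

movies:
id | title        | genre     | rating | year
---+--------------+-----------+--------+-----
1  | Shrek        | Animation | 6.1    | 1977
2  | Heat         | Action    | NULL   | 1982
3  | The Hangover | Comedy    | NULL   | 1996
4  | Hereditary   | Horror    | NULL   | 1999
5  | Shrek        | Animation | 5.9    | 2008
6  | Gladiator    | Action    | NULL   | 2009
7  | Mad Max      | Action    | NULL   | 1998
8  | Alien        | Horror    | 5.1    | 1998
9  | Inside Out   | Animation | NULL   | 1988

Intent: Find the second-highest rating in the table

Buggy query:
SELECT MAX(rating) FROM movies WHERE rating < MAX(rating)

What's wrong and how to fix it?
Bug: MAX(rating) on the right of the comparison is an aggregate-in-WHERE error

Fix: Put the inner MAX in a scalar subquery

Corrected query:
SELECT MAX(rating) FROM movies WHERE rating < (SELECT MAX(rating) FROM movies)

Result:
MAX(rating)
-----------
5.9        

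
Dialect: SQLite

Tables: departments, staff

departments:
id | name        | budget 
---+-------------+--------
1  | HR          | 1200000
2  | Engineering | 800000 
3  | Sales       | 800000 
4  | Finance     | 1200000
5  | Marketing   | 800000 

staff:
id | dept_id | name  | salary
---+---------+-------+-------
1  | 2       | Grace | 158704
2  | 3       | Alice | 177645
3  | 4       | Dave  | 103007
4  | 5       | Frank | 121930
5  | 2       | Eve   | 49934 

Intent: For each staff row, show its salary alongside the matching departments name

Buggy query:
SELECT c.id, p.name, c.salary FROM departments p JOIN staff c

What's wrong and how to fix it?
Bug: JOIN with no ON clause produces a cartesian product; every staff row pairs with every departments row

Fix: Specify the join condition linking the foreign key to the parent id

Corrected query:
SELECT c.id, p.name, c.salary FROM departments p JOIN staff c ON c.dept_id = p.id

Result:
id | name        | salary
---+-------------+-------
1  | Engineering | 158704
2  | Sales       | 177645
3  | Finance     | 103007
4  | Marketing   | 121930
5  | Engineering | 49934 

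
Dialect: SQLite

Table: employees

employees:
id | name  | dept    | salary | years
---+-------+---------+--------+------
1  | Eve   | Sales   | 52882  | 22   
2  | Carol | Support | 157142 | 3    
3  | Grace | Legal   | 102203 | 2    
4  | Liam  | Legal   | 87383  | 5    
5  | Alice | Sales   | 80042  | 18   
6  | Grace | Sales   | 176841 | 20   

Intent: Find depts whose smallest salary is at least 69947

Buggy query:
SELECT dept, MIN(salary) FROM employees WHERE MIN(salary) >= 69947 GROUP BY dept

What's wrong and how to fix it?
Bug: MIN() in WHERE is a misuse of aggregate

Fix: Replace WHERE with HAVING after the GROUP BY

Corrected query:
SELECT dept, MIN(salary) FROM employees GROUP BY dept HAVING MIN(salary) >= 69947

Result:
dept    | MIN(salary)
--------+------------
Legal   | 87383      
Support | 157142     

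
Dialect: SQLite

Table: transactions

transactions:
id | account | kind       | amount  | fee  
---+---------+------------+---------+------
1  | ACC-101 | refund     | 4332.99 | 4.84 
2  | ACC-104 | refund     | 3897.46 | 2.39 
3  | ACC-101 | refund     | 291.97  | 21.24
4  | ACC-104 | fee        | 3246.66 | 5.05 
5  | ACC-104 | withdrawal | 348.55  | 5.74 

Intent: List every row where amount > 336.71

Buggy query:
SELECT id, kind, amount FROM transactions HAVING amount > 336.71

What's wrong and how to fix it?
Bug: This is a non-aggregate query (no GROUP BY, no aggregates), so in SQLite the HAVING clause is invalid here; a row-level condition belongs in WHERE

Fix: Replace HAVING with WHERE since the condition applies to individual rows

Corrected query:
SELECT id, kind, amount FROM transactions WHERE amount > 336.71

Result:
id | kind       | amount 
---+------------+--------
1  | refund     | 4332.99
2  | refund     | 3897.46
4  | fee        | 3246.66
5  | withdrawal | 348.55 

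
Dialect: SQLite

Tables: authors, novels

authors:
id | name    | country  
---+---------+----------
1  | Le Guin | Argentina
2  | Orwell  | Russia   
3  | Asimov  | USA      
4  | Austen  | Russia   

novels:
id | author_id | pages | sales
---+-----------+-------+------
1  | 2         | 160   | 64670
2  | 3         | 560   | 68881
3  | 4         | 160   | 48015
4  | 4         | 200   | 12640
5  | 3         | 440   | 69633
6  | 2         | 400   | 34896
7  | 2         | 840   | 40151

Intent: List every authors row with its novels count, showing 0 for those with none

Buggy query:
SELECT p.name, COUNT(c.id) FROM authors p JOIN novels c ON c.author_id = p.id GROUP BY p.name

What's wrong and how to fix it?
Bug: An inner join excludes parents with zero children

Fix: Use LEFT JOIN so parents without children still appear (COUNT(c.id) gives 0)

Corrected query:
SELECT p.name, COUNT(c.id) FROM authors p LEFT JOIN novels c ON c.author_id = p.id GROUP BY p.name

Result:
name    | COUNT(c.id)
--------+------------
Asimov  | 2          
Austen  | 2          
Le Guin | 0          
Orwell  | 3          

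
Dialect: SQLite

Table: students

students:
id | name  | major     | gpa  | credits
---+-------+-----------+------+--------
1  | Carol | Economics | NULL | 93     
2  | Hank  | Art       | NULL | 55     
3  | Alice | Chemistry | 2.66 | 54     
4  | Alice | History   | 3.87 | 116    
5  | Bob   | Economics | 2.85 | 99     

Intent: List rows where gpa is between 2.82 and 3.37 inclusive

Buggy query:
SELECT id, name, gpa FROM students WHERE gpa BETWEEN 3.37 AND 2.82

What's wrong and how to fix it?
Bug: The bounds are reversed; BETWEEN a AND b requires a <= b to match anything

Fix: Swap the bounds so the smaller value comes first

Corrected query:
SELECT id, name, gpa FROM students WHERE gpa BETWEEN 2.82 AND 3.37

Result:
id | name | gpa 
---+------+-----
5  | Bob  | 2.85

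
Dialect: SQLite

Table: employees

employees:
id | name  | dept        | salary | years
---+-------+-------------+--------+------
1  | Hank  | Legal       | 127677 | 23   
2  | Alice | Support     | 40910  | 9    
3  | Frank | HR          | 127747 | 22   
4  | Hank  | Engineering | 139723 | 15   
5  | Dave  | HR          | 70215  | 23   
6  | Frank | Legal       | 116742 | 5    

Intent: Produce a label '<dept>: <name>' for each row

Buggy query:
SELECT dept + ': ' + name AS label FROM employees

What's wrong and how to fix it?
Bug: '+' is numeric addition; on text columns SQLite converts them to 0 instead of concatenating

Fix: Use the || operator for string concatenation

Corrected query:
SELECT dept || ': ' || name AS label FROM employees

Result:
label            
-----------------
Legal: Hank      
Support: Alice   
HR: Frank        
Engineering: Hank
HR: Dave         
Legal: Frank     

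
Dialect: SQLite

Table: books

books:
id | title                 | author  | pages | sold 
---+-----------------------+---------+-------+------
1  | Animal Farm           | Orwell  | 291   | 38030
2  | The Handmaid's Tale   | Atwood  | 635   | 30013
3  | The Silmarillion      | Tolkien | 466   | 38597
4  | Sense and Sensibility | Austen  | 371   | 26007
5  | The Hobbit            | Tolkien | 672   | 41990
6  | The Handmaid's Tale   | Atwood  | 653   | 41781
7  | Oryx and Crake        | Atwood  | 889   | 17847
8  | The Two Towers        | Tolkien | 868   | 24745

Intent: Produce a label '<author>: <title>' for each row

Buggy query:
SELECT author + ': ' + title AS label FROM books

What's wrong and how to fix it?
Bug: SQLite uses || for string concatenation; + coerces text to numbers (yielding 0)

Fix: Replace + with || to concatenate text

Corrected query:
SELECT author || ': ' || title AS label FROM books

Result:
label                        
-----------------------------
Orwell: Animal Farm          
Atwood: The Handmaid's Tale  
Tolkien: The Silmarillion    
Austen: Sense and Sensibility
Tolkien: The Hobbit          
Atwood: The Handmaid's Tale  
Atwood: Oryx and Crake       
Tolkien: The Two Towers      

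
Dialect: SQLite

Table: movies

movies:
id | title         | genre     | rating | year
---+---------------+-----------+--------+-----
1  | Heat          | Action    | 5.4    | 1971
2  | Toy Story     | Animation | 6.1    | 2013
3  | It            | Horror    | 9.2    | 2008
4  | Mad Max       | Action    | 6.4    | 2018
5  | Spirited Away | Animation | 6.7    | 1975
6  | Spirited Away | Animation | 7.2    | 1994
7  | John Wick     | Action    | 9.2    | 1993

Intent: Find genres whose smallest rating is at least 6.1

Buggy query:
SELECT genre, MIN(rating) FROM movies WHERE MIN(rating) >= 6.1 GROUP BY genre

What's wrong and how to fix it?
Bug: MIN() in WHERE is a misuse of aggregate

Fix: Replace WHERE with HAVING after the GROUP BY

Corrected query:
SELECT genre, MIN(rating) FROM movies GROUP BY genre HAVING MIN(rating) >= 6.1

Result:
genre     | MIN(rating)
----------+------------
Animation | 6.1        
Horror    | 9.2        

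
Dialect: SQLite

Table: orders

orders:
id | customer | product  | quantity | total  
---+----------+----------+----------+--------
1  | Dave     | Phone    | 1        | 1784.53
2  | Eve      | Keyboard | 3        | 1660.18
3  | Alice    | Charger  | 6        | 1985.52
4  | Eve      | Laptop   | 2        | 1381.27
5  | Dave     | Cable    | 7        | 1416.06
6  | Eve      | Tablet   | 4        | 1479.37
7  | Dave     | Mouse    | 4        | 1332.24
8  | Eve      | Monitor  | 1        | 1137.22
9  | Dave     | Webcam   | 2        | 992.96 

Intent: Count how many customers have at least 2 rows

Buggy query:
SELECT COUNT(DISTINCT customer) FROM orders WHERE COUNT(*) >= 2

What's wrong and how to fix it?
Bug: COUNT(*) cannot appear in WHERE; the per-group count doesn't exist yet

Fix: Group first with HAVING COUNT(*) >= 2, then COUNT the resulting groups

Corrected query:
SELECT COUNT(*) FROM (SELECT customer FROM orders GROUP BY customer HAVING COUNT(*) >= 2)

Result:
COUNT(*)
--------
2       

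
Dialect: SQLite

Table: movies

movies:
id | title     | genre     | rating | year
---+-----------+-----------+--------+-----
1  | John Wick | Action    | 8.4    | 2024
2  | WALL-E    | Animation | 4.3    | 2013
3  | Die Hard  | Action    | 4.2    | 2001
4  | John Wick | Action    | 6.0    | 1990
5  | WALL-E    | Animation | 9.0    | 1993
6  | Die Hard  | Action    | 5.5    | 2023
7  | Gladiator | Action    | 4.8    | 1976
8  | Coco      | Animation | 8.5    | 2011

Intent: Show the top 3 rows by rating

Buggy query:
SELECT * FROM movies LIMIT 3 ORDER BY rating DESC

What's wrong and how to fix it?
Bug: ORDER BY cannot follow LIMIT; LIMIT is the final clause

Fix: Swap the clauses: ORDER BY first, then LIMIT

Corrected query:
SELECT * FROM movies ORDER BY rating DESC LIMIT 3

Result:
id | title     | genre     | rating | year
---+-----------+-----------+--------+-----
5  | WALL-E    | Animation | 9      | 1993
8  | Coco      | Animation | 8.5    | 2011
1  | John Wick | Action    | 8.4    | 2024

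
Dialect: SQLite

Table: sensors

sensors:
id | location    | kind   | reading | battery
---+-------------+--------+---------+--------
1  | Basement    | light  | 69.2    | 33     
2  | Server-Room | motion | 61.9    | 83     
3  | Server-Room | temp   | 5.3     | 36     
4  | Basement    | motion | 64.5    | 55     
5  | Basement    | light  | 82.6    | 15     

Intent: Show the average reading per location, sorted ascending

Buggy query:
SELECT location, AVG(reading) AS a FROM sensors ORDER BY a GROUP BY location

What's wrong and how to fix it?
Bug: GROUP BY must precede ORDER BY

Fix: Reorder: SELECT … FROM … GROUP BY … ORDER BY …

Corrected query:
SELECT location, AVG(reading) AS a FROM sensors GROUP BY location ORDER BY a

Result:
location    | a   
------------+-----
Server-Room | 33.6
Basement    | 72.1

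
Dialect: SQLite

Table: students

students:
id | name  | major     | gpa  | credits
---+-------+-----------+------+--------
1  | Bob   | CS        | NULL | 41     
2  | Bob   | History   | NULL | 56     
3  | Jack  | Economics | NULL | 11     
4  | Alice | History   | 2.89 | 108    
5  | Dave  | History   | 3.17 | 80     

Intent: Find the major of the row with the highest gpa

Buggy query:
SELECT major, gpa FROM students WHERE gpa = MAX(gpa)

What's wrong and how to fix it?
Bug: MAX(gpa) is an aggregate and cannot be used directly in WHERE

Fix: Use a subquery: WHERE gpa = (SELECT MAX(gpa) FROM students)

Corrected query:
SELECT major, gpa FROM students WHERE gpa = (SELECT MAX(gpa) FROM students)

Result:
major   | gpa 
--------+-----
History | 3.17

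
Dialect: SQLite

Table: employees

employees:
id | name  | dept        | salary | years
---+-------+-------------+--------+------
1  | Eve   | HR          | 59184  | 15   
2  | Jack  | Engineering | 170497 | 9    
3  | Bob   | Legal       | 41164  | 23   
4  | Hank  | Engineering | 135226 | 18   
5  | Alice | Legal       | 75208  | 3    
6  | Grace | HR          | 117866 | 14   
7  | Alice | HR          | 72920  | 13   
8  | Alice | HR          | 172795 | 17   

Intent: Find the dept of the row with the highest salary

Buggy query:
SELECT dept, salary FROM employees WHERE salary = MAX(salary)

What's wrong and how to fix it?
Bug: MAX(salary) is an aggregate and cannot be used directly in WHERE

Fix: Use a subquery: WHERE salary = (SELECT MAX(salary) FROM employees)

Corrected query:
SELECT dept, salary FROM employees WHERE salary = (SELECT MAX(salary) FROM employees)

Result:
dept | salary
-----+-------
HR   | 172795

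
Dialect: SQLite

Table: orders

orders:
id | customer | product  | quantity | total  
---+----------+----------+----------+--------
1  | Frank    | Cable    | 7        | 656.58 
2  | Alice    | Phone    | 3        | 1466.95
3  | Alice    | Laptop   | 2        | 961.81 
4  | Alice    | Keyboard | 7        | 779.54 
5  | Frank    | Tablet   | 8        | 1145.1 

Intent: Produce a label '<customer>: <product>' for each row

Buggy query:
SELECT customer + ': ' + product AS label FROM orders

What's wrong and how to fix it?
Bug: SQLite uses || for string concatenation; + coerces text to numbers (yielding 0)

Fix: Replace + with || to concatenate text

Corrected query:
SELECT customer || ': ' || product AS label FROM orders

Result:
label          
---------------
Frank: Cable   
Alice: Phone   
Alice: Laptop  
Alice: Keyboard
Frank: Tablet  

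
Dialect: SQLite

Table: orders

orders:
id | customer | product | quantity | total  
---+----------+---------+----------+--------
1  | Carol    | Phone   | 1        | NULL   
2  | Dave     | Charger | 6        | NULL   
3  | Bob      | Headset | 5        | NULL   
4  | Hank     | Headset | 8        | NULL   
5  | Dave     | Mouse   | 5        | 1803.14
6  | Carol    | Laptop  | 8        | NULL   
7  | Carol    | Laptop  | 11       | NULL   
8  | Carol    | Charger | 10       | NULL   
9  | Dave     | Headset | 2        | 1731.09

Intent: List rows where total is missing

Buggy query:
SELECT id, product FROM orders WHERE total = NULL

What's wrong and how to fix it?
Bug: Comparing to NULL with '=' never matches; NULL = NULL is unknown, not true

Fix: Replace '= NULL' with 'IS NULL'

Corrected query:
SELECT id, product FROM orders WHERE total IS NULL

Result:
id | product
---+--------
1  | Phone  
2  | Charger
3  | Headset
4  | Headset
6  | Laptop 
7  | Laptop 
8  | Charger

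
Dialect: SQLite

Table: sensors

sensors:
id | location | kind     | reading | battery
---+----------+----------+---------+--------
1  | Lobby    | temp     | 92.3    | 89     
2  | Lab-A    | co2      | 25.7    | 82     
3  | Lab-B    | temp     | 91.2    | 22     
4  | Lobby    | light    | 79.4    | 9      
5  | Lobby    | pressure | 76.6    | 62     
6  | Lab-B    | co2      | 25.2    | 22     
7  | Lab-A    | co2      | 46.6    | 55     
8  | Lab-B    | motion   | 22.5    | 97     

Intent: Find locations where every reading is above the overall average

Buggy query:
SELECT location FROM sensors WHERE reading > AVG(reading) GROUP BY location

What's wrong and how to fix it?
Bug: AVG() is an aggregate; it can't sit directly in WHERE

Fix: Use a subquery for AVG and a HAVING MIN(...) filter so the condition holds for every row in the group

Corrected query:
SELECT location FROM sensors GROUP BY location HAVING MIN(reading) > (SELECT AVG(reading) FROM sensors)

Result:
location
--------
Lobby   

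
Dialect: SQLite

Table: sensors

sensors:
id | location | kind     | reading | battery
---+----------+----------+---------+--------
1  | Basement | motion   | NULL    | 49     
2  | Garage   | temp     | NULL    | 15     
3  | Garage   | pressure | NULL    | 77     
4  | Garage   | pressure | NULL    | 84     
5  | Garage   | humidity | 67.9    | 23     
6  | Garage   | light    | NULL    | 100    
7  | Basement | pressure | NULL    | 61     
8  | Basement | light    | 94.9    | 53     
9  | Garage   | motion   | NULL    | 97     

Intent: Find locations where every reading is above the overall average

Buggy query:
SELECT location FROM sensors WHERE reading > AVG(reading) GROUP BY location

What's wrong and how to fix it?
Bug: AVG() is an aggregate; it can't sit directly in WHERE

Fix: Use a subquery for AVG and a HAVING MIN(...) filter so the condition holds for every row in the group

Corrected query:
SELECT location FROM sensors GROUP BY location HAVING MIN(reading) > (SELECT AVG(reading) FROM sensors)

Result:
location
--------
Basement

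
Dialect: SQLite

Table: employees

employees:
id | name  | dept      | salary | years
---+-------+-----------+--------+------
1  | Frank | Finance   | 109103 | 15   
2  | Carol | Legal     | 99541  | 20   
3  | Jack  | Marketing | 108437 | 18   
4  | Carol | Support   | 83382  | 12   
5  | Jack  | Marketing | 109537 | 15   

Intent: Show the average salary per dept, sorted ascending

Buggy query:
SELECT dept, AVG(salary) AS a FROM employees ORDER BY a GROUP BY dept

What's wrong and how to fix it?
Bug: ORDER BY appears before GROUP BY; SQL clause order requires GROUP BY first

Fix: Reorder: SELECT … FROM … GROUP BY … ORDER BY …

Corrected query:
SELECT dept, AVG(salary) AS a FROM employees GROUP BY dept ORDER BY a

Result:
dept      | a     
----------+-------
Support   | 83382 
Legal     | 99541 
Marketing | 108987
Finance   | 109103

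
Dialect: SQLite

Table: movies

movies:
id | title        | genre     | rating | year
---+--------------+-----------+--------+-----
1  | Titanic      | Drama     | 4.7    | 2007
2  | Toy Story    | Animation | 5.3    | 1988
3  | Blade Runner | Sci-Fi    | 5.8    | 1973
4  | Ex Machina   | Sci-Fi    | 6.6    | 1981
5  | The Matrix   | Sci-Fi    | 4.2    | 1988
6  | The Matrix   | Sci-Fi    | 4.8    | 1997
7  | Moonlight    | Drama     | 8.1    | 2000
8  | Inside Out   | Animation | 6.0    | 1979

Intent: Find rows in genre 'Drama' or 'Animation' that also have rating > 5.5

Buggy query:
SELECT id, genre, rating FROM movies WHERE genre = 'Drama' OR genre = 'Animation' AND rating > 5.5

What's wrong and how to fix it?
Bug: Without parentheses, AND is evaluated before OR, so the rating filter only applies to the 'Animation' branch

Fix: Group the OR with parentheses (or use IN), then AND the threshold

Corrected query:
SELECT id, genre, rating FROM movies WHERE (genre = 'Drama' OR genre = 'Animation') AND rating > 5.5

Result:
id | genre     | rating
---+-----------+-------
7  | Drama     | 8.1   
8  | Animation | 6     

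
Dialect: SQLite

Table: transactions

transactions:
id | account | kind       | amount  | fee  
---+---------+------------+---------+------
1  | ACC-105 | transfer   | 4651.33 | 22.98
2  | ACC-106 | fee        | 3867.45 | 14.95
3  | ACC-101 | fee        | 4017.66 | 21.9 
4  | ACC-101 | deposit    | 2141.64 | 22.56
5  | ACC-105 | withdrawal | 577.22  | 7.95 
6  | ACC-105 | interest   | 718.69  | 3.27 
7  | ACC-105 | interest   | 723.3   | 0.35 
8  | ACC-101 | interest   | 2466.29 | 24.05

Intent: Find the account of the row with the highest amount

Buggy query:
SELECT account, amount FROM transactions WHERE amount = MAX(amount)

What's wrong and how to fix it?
Bug: WHERE is evaluated per row; an aggregate over the whole table isn't defined there

Fix: Use a subquery: WHERE amount = (SELECT MAX(amount) FROM transactions)

Corrected query:
SELECT account, amount FROM transactions WHERE amount = (SELECT MAX(amount) FROM transactions)

Result:
account | amount 
--------+--------
ACC-105 | 4651.33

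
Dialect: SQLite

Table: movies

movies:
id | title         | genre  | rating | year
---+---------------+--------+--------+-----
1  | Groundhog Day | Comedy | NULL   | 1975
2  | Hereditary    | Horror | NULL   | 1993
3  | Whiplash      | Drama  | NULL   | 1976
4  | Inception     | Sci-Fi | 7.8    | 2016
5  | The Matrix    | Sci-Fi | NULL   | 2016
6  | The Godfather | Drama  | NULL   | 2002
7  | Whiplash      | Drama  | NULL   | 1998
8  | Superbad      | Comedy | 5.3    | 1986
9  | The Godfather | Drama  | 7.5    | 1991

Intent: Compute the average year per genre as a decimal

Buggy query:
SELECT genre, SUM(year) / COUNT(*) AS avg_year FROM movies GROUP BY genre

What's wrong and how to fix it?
Bug: SUM(year) and COUNT(*) are both integers; the division truncates the fractional part

Fix: Cast one side to REAL so the division keeps the fractional part

Corrected query:
SELECT genre, SUM(year) * 1.0 / COUNT(*) AS avg_year FROM movies GROUP BY genre

Result:
genre  | avg_year
-------+---------
Comedy | 1980.5  
Drama  | 1991.75 
Horror | 1993    
Sci-Fi | 2016    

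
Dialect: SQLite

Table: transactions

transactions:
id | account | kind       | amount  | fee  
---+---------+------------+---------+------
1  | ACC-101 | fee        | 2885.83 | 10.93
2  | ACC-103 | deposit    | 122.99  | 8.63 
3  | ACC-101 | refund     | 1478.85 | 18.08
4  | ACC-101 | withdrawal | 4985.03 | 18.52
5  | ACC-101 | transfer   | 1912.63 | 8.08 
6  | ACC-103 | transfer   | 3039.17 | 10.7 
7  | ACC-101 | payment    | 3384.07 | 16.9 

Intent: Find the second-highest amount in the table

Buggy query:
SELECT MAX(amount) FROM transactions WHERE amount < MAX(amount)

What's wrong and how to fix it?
Bug: MAX(amount) on the right of the comparison is an aggregate-in-WHERE error

Fix: Compute the overall MAX in a subquery, then take MAX of rows below it

Corrected query:
SELECT MAX(amount) FROM transactions WHERE amount < (SELECT MAX(amount) FROM transactions)

Result:
MAX(amount)
-----------
3384.07    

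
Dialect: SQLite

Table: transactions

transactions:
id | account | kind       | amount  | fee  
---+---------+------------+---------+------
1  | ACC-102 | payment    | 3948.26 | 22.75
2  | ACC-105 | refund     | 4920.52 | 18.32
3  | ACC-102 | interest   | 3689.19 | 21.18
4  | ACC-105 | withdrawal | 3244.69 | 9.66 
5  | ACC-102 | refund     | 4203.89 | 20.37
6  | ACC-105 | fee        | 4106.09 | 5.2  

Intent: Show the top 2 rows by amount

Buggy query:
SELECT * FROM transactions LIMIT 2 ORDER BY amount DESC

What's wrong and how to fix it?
Bug: LIMIT must come after ORDER BY

Fix: Sort with ORDER BY, then apply LIMIT

Corrected query:
SELECT * FROM transactions ORDER BY amount DESC LIMIT 2

Result:
id | account | kind   | amount  | fee  
---+---------+--------+---------+------
2  | ACC-105 | refund | 4920.52 | 18.32
5  | ACC-102 | refund | 4203.89 | 20.37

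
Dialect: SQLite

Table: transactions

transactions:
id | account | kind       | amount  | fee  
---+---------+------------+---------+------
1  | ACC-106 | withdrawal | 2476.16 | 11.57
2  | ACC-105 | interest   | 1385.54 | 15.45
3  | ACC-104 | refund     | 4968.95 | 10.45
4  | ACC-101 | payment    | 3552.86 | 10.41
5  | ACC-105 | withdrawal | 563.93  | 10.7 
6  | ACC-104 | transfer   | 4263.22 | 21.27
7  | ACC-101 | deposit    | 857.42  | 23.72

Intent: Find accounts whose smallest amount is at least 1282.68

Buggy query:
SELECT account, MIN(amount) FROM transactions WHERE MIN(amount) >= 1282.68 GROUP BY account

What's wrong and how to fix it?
Bug: MIN() in WHERE is a misuse of aggregate

Fix: Replace WHERE with HAVING after the GROUP BY

Corrected query:
SELECT account, MIN(amount) FROM transactions GROUP BY account HAVING MIN(amount) >= 1282.68

Result:
account | MIN(amount)
--------+------------
ACC-104 | 4263.22    
ACC-106 | 2476.16    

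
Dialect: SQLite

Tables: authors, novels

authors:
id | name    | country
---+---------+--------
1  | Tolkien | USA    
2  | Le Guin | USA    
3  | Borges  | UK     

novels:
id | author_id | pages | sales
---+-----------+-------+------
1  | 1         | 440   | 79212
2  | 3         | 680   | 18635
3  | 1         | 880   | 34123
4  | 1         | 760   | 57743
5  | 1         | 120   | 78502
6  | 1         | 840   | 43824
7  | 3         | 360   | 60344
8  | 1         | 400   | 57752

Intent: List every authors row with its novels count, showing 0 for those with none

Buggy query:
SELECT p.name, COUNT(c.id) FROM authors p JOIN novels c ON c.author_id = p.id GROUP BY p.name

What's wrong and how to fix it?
Bug: An inner join excludes parents with zero children

Fix: Switch to LEFT JOIN to retain unmatched parent rows

Corrected query:
SELECT p.name, COUNT(c.id) FROM authors p LEFT JOIN novels c ON c.author_id = p.id GROUP BY p.name

Result:
name    | COUNT(c.id)
--------+------------
Borges  | 2          
Le Guin | 0          
Tolkien | 6          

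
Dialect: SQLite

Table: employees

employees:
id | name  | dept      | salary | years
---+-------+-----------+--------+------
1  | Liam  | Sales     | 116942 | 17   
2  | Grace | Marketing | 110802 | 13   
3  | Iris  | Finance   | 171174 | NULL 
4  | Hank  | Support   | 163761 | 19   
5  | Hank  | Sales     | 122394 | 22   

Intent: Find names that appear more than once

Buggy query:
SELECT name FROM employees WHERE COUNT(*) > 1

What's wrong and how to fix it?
Bug: WHERE can't reference COUNT(*); aggregates are computed after WHERE

Fix: GROUP BY name, then filter groups with HAVING COUNT(*) > 1

Corrected query:
SELECT name FROM employees GROUP BY name HAVING COUNT(*) > 1

Result:
name
----
Hank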